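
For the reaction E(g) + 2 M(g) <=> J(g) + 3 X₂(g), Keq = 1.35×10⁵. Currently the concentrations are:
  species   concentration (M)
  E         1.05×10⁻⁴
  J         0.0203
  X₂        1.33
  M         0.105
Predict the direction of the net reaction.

Q = [J]·[X₂]³ / ([E]·[M]²) = (0.0203)·(1.33)³ / ((1.05×10⁻⁴)·(0.105)²) = 41300
Q = 41300 < Keq = 1.35×10⁵, so the forward reaction proceeds.

in the forward direction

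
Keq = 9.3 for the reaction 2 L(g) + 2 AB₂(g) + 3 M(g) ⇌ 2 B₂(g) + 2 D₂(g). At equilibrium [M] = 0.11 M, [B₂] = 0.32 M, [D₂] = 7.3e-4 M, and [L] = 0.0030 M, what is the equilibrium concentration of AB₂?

[AB₂] = 0.70 M

At equilibrium, Keq = [B₂]²·[D₂]² / ([L]²·[AB₂]²·[M]³) = 9.3.
(0.32)²·(7.3e-4)² / ((0.0030)²·([AB₂])²·(0.11)³) = 9.3
[AB₂]² = 0.490 ⇒ [AB₂] = 0.70 M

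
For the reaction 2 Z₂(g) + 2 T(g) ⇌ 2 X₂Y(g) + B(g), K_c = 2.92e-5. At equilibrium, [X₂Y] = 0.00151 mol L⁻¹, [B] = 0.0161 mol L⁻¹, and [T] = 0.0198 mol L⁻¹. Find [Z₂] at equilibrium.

[Z₂] = 1.79 mol L⁻¹

At equilibrium, K_c = [X₂Y]²·[B] / ([Z₂]²·[T]²) = 2.92e-5.
(0.00151)²·(0.0161) / (([Z₂])²·(0.0198)²) = 2.92e-5
[Z₂]² = 3.21 ⇒ [Z₂] = 1.79 mol L⁻¹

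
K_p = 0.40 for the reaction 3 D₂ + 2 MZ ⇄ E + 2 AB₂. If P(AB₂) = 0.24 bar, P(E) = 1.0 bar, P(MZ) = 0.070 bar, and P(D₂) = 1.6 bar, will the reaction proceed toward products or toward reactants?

toward reactants

Q_p = P(E)·P(AB₂)² / (P(D₂)³·P(MZ)²) = (1.0)·(0.24)² / ((1.6)³·(0.070)²) = 2.9
Q_p = 2.9 > K_p = 0.40, so the reverse reaction proceeds.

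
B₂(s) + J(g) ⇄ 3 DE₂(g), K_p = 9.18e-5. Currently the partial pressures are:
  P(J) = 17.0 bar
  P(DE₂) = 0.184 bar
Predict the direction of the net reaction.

in the reverse direction

(B₂ is a pure solid — omitted from Q_p.)
Q_p = P(DE₂)³ / P(J) = (0.184)³ / (17.0) = 3.66e-4
Q_p = 3.66e-4 > K_p = 9.18e-5, so the reverse reaction proceeds.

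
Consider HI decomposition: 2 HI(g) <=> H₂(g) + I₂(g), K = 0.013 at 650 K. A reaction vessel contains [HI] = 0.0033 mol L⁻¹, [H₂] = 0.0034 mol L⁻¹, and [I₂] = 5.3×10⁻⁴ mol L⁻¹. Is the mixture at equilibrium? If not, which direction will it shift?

no; Q > K, reaction proceeds in reverse

Q = [H₂]·[I₂] / [HI]² = (0.0034)·(5.3×10⁻⁴) / (0.0033)² = 0.17
Q = 0.17 > K = 0.013: net reverse reaction.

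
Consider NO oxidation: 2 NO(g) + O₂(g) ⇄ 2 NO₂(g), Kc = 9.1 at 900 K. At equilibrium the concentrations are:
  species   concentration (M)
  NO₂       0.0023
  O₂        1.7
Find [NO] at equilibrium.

[NO] = 5.8e-4 M

At equilibrium, Kc = [NO₂]² / ([NO]²·[O₂]) = 9.1.
(0.0023)² / (([NO])²·(1.7)) = 9.1
[NO]² = 3.42e-7 ⇒ [NO] = 5.8e-4 M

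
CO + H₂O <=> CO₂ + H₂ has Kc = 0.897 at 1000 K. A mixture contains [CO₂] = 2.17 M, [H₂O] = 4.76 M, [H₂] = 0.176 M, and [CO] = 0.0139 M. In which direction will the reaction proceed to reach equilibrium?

to the left

Qc = [CO₂]·[H₂] / ([CO]·[H₂O]) = (2.17)·(0.176) / ((0.0139)·(4.76)) = 5.77
Qc = 5.77 > Kc = 0.897, so the reverse reaction proceeds.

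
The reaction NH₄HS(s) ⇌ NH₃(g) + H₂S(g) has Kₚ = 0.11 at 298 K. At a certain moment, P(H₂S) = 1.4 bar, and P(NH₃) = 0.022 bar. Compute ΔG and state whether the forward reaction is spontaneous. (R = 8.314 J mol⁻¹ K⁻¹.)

ΔG = -3.15 kJ/mol; the forward reaction is spontaneous

(NH₄HS is a pure solid — omitted from Qₚ.)
Qₚ = P(NH₃)·P(H₂S) = (0.022)·(1.4) = 0.0308
ΔG = RT ln(Qₚ/Kₚ) = (8.314 J mol⁻¹ K⁻¹)(298 K) × ln(0.0308/0.11)
   = (2.478 kJ/mol)(-1.273) = -3.15 kJ/mol
ΔG < 0, so the forward reaction is spontaneous (proceeds forward).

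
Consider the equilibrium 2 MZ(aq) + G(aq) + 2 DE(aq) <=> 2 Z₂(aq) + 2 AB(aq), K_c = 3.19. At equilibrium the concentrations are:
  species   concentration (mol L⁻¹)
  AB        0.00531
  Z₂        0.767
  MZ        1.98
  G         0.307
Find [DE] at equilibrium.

[DE] = 0.00208 mol L⁻¹

At equilibrium, K_c = [Z₂]²·[AB]² / ([MZ]²·[G]·[DE]²) = 3.19.
(0.767)²·(0.00531)² / ((1.98)²·(0.307)·([DE])²) = 3.19
[DE]² = 4.32×10⁻⁶ ⇒ [DE] = 0.00208 mol L⁻¹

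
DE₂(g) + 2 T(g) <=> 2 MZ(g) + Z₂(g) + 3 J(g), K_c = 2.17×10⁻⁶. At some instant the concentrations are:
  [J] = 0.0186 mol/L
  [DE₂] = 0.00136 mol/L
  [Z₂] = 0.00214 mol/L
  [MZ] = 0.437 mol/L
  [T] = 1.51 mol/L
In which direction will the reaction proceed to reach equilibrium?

to the right

Q_c = [MZ]²·[Z₂]·[J]³ / ([DE₂]·[T]²) = (0.437)²·(0.00214)·(0.0186)³ / ((0.00136)·(1.51)²) = 8.48×10⁻⁷
Q_c = 8.48×10⁻⁷ < K_c = 2.17×10⁻⁶, so the forward reaction proceeds.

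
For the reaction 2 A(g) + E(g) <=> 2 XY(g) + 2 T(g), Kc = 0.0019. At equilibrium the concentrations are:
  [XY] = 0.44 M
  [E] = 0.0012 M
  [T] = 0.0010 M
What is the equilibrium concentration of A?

[A] = 0.29 M

At equilibrium, Kc = [XY]²·[T]² / ([A]²·[E]) = 0.0019.
(0.44)²·(0.0010)² / (([A])²·(0.0012)) = 0.0019
[A]² = 0.0849 ⇒ [A] = 0.29 M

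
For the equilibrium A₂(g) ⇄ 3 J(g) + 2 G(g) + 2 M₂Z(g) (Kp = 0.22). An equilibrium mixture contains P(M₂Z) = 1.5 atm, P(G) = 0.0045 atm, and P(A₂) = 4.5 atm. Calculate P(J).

P(J) = 28 atm

At equilibrium, Kp = P(J)³·P(G)²·P(M₂Z)² / P(A₂) = 0.22.
(P(J))³·(0.0045)²·(1.5)² / (4.5) = 0.22
P(J)³ = 21700 ⇒ P(J) = 28 atm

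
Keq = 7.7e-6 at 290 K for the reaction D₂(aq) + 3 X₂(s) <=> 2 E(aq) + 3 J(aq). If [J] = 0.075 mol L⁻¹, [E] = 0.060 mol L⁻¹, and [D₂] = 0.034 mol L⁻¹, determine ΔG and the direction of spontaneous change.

ΔG = 4.24 kJ/mol; the forward reaction is non-spontaneous

(X₂ is a pure solid — omitted from Q.)
Q = [E]²·[J]³ / [D₂] = (0.060)²·(0.075)³ / (0.034) = 4.47e-5
ΔG = RT ln(Q/Keq) = (8.314 J mol⁻¹ K⁻¹)(290 K) × ln(4.47e-5/7.7e-6)
   = (2.411 kJ/mol)(1.759) = 4.24 kJ/mol
ΔG > 0, so the forward reaction is non-spontaneous (proceeds in reverse).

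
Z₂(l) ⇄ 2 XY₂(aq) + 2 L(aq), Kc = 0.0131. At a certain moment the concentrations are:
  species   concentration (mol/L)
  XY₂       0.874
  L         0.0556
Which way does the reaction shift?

(Z₂ is a pure liquid — omitted from Qc.)
Qc = [XY₂]²·[L]² = (0.874)²·(0.0556)² = 0.00236
Qc = 0.00236 < Kc = 0.0131, so the forward reaction proceeds.

toward products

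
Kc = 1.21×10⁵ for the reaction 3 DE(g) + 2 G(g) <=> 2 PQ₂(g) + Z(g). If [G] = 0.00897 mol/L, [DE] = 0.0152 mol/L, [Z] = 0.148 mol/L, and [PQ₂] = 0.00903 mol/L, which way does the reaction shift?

Qc = [PQ₂]²·[Z] / ([DE]³·[G]²) = (0.00903)²·(0.148) / ((0.0152)³·(0.00897)²) = 42700
Qc = 42700 < Kc = 1.21×10⁵, so the forward reaction proceeds.

in the forward direction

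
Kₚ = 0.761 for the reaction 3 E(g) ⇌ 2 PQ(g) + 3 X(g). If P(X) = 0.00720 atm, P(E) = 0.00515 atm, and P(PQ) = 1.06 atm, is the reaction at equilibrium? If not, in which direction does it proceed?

to the left

Qₚ = P(PQ)²·P(X)³ / P(E)³ = (1.06)²·(0.00720)³ / (0.00515)³ = 3.07
Qₚ = 3.07 > Kₚ = 0.761, so the reverse reaction proceeds.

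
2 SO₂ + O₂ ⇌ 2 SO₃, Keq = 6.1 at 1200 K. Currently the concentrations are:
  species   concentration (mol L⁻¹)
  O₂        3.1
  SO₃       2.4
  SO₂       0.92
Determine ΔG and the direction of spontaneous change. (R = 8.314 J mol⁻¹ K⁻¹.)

ΔG = -10.2 kJ/mol; the forward reaction is spontaneous

Q = [SO₃]² / ([SO₂]²·[O₂]) = (2.4)² / ((0.92)²·(3.1)) = 2.20
ΔG = RT ln(Q/Keq) = (8.314 J mol⁻¹ K⁻¹)(1200 K) × ln(2.20/6.1)
   = (9.977 kJ/mol)(-1.020) = -10.2 kJ/mol
ΔG < 0, so the forward reaction is spontaneous (proceeds forward).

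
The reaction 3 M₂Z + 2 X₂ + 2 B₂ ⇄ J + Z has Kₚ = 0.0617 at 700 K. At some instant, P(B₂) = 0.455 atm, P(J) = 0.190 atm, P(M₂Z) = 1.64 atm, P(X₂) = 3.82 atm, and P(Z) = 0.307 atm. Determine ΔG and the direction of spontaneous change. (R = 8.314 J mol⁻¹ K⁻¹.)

Qₚ = P(J)·P(Z) / (P(M₂Z)³·P(X₂)²·P(B₂)²) = (0.190)·(0.307) / ((1.64)³·(3.82)²·(0.455)²) = 0.00438
ΔG = RT ln(Qₚ/Kₚ) = (8.314 J mol⁻¹ K⁻¹)(700 K) × ln(0.00438/0.0617)
   = (5.820 kJ/mol)(-2.645) = -15.4 kJ/mol
ΔG < 0, so the forward reaction is spontaneous (proceeds forward).

ΔG = -15.4 kJ/mol; the forward reaction is spontaneous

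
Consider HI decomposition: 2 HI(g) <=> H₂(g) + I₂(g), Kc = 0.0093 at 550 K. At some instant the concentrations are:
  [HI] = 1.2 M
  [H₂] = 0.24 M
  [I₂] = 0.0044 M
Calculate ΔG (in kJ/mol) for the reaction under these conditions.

ΔG = -11.6 kJ/mol

Qc = [H₂]·[I₂] / [HI]² = (0.24)·(0.0044) / (1.2)² = 7.33e-4
ΔG = RT ln(Qc/Kc) = (8.314 J mol⁻¹ K⁻¹)(550 K) × ln(7.33e-4/0.0093)
   = (4.573 kJ/mol)(-2.541) = -11.6 kJ/mol
ΔG < 0, so the forward reaction is spontaneous (proceeds forward).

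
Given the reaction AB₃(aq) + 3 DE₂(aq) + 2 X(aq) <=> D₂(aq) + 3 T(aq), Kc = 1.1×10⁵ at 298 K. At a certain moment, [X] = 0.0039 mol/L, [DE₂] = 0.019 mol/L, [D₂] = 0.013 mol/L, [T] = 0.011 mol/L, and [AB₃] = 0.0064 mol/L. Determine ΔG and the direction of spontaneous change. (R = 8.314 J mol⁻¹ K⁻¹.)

Qc = [D₂]·[T]³ / ([AB₃]·[DE₂]³·[X]²) = (0.013)·(0.011)³ / ((0.0064)·(0.019)³·(0.0039)²) = 25900
ΔG = RT ln(Qc/Kc) = (8.314 J mol⁻¹ K⁻¹)(298 K) × ln(25900/1.1×10⁵)
   = (2.478 kJ/mol)(-1.446) = -3.58 kJ/mol
ΔG < 0, so the forward reaction is spontaneous (proceeds forward).

ΔG = -3.58 kJ/mol; the forward reaction is spontaneous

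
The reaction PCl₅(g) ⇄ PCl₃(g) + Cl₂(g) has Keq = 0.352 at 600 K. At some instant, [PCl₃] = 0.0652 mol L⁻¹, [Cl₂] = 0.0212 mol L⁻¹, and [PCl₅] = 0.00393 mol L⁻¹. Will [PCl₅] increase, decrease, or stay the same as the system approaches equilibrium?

stay the same

Q = [PCl₃]·[Cl₂] / [PCl₅] = (0.0652)·(0.0212) / (0.00393) = 0.352
Q = 0.352 = Keq; the system is at equilibrium.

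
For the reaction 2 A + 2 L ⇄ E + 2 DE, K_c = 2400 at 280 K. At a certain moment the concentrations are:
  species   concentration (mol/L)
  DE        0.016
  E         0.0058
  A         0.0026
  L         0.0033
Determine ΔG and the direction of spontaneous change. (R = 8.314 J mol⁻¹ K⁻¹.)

ΔG = 4.96 kJ/mol; the forward reaction is non-spontaneous

Q_c = [E]·[DE]² / ([A]²·[L]²) = (0.0058)·(0.016)² / ((0.0026)²·(0.0033)²) = 20200
ΔG = RT ln(Q_c/K_c) = (8.314 J mol⁻¹ K⁻¹)(280 K) × ln(20200/2400)
   = (2.328 kJ/mol)(2.130) = 4.96 kJ/mol
ΔG > 0, so the forward reaction is non-spontaneous (proceeds in reverse).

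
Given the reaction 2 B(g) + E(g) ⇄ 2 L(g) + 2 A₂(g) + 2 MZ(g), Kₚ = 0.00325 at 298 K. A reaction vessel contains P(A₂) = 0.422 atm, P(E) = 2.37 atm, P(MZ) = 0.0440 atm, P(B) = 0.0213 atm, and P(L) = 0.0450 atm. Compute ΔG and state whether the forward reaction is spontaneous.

Qₚ = P(L)²·P(A₂)²·P(MZ)² / (P(B)²·P(E)) = (0.0450)²·(0.422)²·(0.0440)² / ((0.0213)²·(2.37)) = 6.49×10⁻⁴
ΔG = RT ln(Qₚ/Kₚ) = (8.314 J mol⁻¹ K⁻¹)(298 K) × ln(6.49×10⁻⁴/0.00325)
   = (2.478 kJ/mol)(-1.611) = -3.99 kJ/mol
ΔG < 0, so the forward reaction is spontaneous (proceeds forward).

ΔG = -3.99 kJ/mol; the forward reaction is spontaneous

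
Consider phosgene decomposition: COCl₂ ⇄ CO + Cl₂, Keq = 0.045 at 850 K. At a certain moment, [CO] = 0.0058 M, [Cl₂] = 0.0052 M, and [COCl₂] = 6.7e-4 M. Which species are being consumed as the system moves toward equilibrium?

none (at equilibrium)

Q = [CO]·[Cl₂] / [COCl₂] = (0.0058)·(0.0052) / (6.7e-4) = 0.045
Q = 0.045 = Keq; the system is at equilibrium.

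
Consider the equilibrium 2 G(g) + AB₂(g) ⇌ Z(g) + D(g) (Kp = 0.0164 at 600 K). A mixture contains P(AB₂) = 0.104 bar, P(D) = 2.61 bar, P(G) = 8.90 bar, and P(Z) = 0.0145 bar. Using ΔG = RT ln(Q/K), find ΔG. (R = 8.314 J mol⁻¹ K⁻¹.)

ΔG = -6.35 kJ/mol

Qp = P(Z)·P(D) / (P(G)²·P(AB₂)) = (0.0145)·(2.61) / ((8.90)²·(0.104)) = 0.00459
ΔG = RT ln(Qp/Kp) = (8.314 J mol⁻¹ K⁻¹)(600 K) × ln(0.00459/0.0164)
   = (4.988 kJ/mol)(-1.273) = -6.35 kJ/mol
ΔG < 0, so the forward reaction is spontaneous (proceeds forward).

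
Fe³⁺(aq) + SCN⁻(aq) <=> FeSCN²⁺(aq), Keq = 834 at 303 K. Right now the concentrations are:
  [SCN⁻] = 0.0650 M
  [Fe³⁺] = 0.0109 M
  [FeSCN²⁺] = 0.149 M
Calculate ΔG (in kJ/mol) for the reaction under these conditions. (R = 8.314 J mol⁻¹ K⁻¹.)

ΔG = -3.47 kJ/mol

Q = [FeSCN²⁺] / ([Fe³⁺]·[SCN⁻]) = (0.149) / ((0.0109)·(0.0650)) = 210
ΔG = RT ln(Q/Keq) = (8.314 J mol⁻¹ K⁻¹)(303 K) × ln(210/834)
   = (2.519 kJ/mol)(-1.379) = -3.47 kJ/mol
ΔG < 0, so the forward reaction is spontaneous (proceeds forward).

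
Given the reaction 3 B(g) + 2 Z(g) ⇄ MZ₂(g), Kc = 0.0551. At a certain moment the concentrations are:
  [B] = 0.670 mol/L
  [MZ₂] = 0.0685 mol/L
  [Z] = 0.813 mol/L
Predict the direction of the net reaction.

Qc = [MZ₂] / ([B]³·[Z]²) = (0.0685) / ((0.670)³·(0.813)²) = 0.345
Qc = 0.345 > Kc = 0.0551, so the reverse reaction proceeds.

to the left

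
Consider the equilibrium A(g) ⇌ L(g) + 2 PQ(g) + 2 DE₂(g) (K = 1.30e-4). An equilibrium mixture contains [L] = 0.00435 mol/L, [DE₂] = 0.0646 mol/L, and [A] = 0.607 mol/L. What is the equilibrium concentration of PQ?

At equilibrium, K = [L]·[PQ]²·[DE₂]² / [A] = 1.30e-4.
(0.00435)·([PQ])²·(0.0646)² / (0.607) = 1.30e-4
[PQ]² = 4.35 ⇒ [PQ] = 2.08 mol/L

[PQ] = 2.08 mol/L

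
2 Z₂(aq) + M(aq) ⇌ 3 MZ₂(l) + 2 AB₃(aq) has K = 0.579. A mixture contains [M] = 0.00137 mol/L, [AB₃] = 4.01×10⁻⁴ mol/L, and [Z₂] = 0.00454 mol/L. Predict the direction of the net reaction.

(MZ₂ is a pure liquid — omitted from Q.)
Q = [AB₃]² / ([Z₂]²·[M]) = (4.01×10⁻⁴)² / ((0.00454)²·(0.00137)) = 5.69
Q = 5.69 > K = 0.579, so the reverse reaction proceeds.

in the reverse direction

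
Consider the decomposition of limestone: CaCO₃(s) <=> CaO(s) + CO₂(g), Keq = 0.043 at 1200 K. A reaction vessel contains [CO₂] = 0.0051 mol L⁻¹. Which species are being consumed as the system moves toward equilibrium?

(CaCO₃, CaO are pure solids — omitted from Q.)
Q = [CO₂] = 0.0051
Q = 0.0051 < Keq = 0.043: net forward reaction.

CaCO₃ (reactants)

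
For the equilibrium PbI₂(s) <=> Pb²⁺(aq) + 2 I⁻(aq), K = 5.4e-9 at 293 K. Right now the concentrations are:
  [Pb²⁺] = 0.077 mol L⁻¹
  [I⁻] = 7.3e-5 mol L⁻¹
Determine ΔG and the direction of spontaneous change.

ΔG = -6.28 kJ/mol; the forward reaction is spontaneous

(PbI₂ is a pure solid — omitted from Q.)
Q = [Pb²⁺]·[I⁻]² = (0.077)·(7.3e-5)² = 4.10e-10
ΔG = RT ln(Q/K) = (8.314 J mol⁻¹ K⁻¹)(293 K) × ln(4.10e-10/5.4e-9)
   = (2.436 kJ/mol)(-2.578) = -6.28 kJ/mol
ΔG < 0, so the forward reaction is spontaneous (proceeds forward).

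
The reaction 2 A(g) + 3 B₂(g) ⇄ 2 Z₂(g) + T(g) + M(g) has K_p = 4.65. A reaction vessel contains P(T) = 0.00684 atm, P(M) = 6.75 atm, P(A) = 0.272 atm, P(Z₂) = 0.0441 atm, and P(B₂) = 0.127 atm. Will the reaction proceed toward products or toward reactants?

in the forward direction

Q_p = P(Z₂)²·P(T)·P(M) / (P(A)²·P(B₂)³) = (0.0441)²·(0.00684)·(6.75) / ((0.272)²·(0.127)³) = 0.592
Q_p = 0.592 < K_p = 4.65, so the forward reaction proceeds.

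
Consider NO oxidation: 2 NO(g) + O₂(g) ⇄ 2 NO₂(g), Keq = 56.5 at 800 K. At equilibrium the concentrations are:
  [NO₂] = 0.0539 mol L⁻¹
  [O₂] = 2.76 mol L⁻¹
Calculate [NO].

[NO] = 0.00432 mol L⁻¹

At equilibrium, Keq = [NO₂]² / ([NO]²·[O₂]) = 56.5.
(0.0539)² / (([NO])²·(2.76)) = 56.5
[NO]² = 1.86e-5 ⇒ [NO] = 0.00432 mol L⁻¹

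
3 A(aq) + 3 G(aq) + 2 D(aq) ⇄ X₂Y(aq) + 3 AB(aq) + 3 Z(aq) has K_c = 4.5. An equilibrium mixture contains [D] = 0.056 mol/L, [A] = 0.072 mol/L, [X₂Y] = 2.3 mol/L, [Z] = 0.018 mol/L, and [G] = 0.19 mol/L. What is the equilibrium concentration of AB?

At equilibrium, K_c = [X₂Y]·[AB]³·[Z]³ / ([A]³·[G]³·[D]²) = 4.5.
(2.3)·([AB])³·(0.018)³ / ((0.072)³·(0.19)³·(0.056)²) = 4.5
[AB]³ = 0.00269 ⇒ [AB] = 0.14 mol/L

[AB] = 0.14 mol/L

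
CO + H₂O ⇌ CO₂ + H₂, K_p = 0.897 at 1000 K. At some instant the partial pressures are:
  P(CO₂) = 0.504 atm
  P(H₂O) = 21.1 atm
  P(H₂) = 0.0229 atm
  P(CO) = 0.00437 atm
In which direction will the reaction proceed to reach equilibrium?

Q_p = P(CO₂)·P(H₂) / (P(CO)·P(H₂O)) = (0.504)·(0.0229) / ((0.00437)·(21.1)) = 0.125
Q_p = 0.125 < K_p = 0.897, so the forward reaction proceeds.

toward products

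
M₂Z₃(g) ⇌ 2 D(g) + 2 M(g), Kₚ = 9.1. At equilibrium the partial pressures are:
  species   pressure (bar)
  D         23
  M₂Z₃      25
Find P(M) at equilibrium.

P(M) = 0.66 bar

At equilibrium, Kₚ = P(D)²·P(M)² / P(M₂Z₃) = 9.1.
(23)²·(P(M))² / (25) = 9.1
P(M)² = 0.430 ⇒ P(M) = 0.66 bar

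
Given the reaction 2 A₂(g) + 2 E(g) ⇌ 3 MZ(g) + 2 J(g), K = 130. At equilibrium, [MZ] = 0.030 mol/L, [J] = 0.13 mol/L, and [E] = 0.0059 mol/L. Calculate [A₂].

At equilibrium, K = [MZ]³·[J]² / ([A₂]²·[E]²) = 130.
(0.030)³·(0.13)² / (([A₂])²·(0.0059)²) = 130
[A₂]² = 1.01e-4 ⇒ [A₂] = 0.010 mol/L

[A₂] = 0.010 mol/L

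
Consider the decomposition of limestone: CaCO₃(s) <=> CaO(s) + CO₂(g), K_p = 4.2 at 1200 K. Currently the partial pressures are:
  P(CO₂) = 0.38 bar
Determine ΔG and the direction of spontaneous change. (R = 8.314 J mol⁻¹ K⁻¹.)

ΔG = -24.0 kJ/mol; the forward reaction is spontaneous

(CaCO₃, CaO are pure solids — omitted from Q_p.)
Q_p = P(CO₂) = 0.380
ΔG = RT ln(Q_p/K_p) = (8.314 J mol⁻¹ K⁻¹)(1200 K) × ln(0.380/4.2)
   = (9.977 kJ/mol)(-2.403) = -24.0 kJ/mol
ΔG < 0, so the forward reaction is spontaneous (proceeds forward).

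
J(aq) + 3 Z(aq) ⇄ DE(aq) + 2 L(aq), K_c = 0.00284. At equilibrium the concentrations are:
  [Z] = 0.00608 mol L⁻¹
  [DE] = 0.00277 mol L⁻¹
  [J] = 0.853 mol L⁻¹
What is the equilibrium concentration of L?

[L] = 4.43×10⁻⁴ mol L⁻¹

At equilibrium, K_c = [DE]·[L]² / ([J]·[Z]³) = 0.00284.
(0.00277)·([L])² / ((0.853)·(0.00608)³) = 0.00284
[L]² = 1.97×10⁻⁷ ⇒ [L] = 4.43×10⁻⁴ mol L⁻¹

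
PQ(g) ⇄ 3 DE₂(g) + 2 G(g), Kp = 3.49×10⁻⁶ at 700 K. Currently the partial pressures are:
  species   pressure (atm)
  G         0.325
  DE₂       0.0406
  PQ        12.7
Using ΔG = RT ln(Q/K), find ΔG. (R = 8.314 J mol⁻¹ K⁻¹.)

Qp = P(DE₂)³·P(G)² / P(PQ) = (0.0406)³·(0.325)² / (12.7) = 5.57×10⁻⁷
ΔG = RT ln(Qp/Kp) = (8.314 J mol⁻¹ K⁻¹)(700 K) × ln(5.57×10⁻⁷/3.49×10⁻⁶)
   = (5.820 kJ/mol)(-1.835) = -10.7 kJ/mol
ΔG < 0, so the forward reaction is spontaneous (proceeds forward).

ΔG = -10.7 kJ/mol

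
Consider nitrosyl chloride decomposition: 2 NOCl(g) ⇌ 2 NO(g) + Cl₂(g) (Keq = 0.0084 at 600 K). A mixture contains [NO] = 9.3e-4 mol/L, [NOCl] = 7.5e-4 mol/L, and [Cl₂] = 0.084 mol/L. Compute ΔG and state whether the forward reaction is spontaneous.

Q = [NO]²·[Cl₂] / [NOCl]² = (9.3e-4)²·(0.084) / (7.5e-4)² = 0.129
ΔG = RT ln(Q/Keq) = (8.314 J mol⁻¹ K⁻¹)(600 K) × ln(0.129/0.0084)
   = (4.988 kJ/mol)(2.732) = 13.6 kJ/mol
ΔG > 0, so the forward reaction is non-spontaneous (proceeds in reverse).

ΔG = 13.6 kJ/mol; the forward reaction is non-spontaneous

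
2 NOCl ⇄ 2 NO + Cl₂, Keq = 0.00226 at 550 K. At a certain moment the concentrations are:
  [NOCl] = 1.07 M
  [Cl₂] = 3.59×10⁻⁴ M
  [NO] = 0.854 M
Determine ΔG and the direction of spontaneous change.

Q = [NO]²·[Cl₂] / [NOCl]² = (0.854)²·(3.59×10⁻⁴) / (1.07)² = 2.29×10⁻⁴
ΔG = RT ln(Q/Keq) = (8.314 J mol⁻¹ K⁻¹)(550 K) × ln(2.29×10⁻⁴/0.00226)
   = (4.573 kJ/mol)(-2.289) = -10.5 kJ/mol
ΔG < 0, so the forward reaction is spontaneous (proceeds forward).

ΔG = -10.5 kJ/mol; the forward reaction is spontaneous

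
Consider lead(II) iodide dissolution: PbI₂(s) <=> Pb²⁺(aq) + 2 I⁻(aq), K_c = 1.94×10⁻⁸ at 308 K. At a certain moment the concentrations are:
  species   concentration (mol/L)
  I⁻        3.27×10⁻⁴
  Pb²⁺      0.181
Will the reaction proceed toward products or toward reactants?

(PbI₂ is a pure solid — omitted from Q_c.)
Q_c = [Pb²⁺]·[I⁻]² = (0.181)·(3.27×10⁻⁴)² = 1.94×10⁻⁸
Q_c = 1.94×10⁻⁸ = K_c, so the system is already at equilibrium.

no net change (already at equilibrium)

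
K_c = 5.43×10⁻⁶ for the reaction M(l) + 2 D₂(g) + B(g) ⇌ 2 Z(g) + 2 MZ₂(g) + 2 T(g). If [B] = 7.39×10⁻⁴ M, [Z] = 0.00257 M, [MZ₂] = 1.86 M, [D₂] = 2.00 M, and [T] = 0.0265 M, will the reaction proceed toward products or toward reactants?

no net change (already at equilibrium)

(M is a pure liquid — omitted from Q_c.)
Q_c = [Z]²·[MZ₂]²·[T]² / ([D₂]²·[B]) = (0.00257)²·(1.86)²·(0.0265)² / ((2.00)²·(7.39×10⁻⁴)) = 5.43×10⁻⁶
Q_c = 5.43×10⁻⁶ = K_c, so the system is already at equilibrium.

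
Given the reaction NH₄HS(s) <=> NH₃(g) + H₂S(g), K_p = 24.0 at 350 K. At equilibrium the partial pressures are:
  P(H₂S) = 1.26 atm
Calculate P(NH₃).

(NH₄HS is a pure solid — omitted from K_p.)
At equilibrium, K_p = P(NH₃)·P(H₂S) = 24.0.
(P(NH₃))·(1.26) = 24.0
P(NH₃) = 19.0 atm

P(NH₃) = 19.0 atm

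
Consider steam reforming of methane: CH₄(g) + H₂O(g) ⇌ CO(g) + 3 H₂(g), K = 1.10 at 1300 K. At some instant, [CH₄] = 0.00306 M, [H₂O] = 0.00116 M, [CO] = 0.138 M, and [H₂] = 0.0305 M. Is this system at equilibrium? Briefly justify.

yes, at equilibrium

Q = [CO]·[H₂]³ / ([CH₄]·[H₂O]) = (0.138)·(0.0305)³ / ((0.00306)·(0.00116)) = 1.10
Q = 1.10 = K; the system is at equilibrium.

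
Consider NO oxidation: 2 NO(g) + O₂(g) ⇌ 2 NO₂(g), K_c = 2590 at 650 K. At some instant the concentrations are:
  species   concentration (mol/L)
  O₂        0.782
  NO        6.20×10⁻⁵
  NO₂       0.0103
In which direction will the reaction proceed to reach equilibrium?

toward reactants

Q_c = [NO₂]² / ([NO]²·[O₂]) = (0.0103)² / ((6.20×10⁻⁵)²·(0.782)) = 35300
Q_c = 35300 > K_c = 2590, so the reverse reaction proceeds.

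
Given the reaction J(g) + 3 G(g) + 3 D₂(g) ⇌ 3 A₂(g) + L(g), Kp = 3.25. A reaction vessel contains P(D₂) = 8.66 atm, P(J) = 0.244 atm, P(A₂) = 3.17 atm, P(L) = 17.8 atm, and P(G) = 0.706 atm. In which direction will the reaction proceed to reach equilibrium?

to the left

Qp = P(A₂)³·P(L) / (P(J)·P(G)³·P(D₂)³) = (3.17)³·(17.8) / ((0.244)·(0.706)³·(8.66)³) = 10.2
Qp = 10.2 > Kp = 3.25, so the reverse reaction proceeds.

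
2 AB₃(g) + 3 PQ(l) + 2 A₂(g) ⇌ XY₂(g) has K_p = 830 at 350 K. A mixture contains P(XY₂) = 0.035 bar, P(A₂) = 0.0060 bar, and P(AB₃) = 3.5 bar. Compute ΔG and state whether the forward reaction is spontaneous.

ΔG = -6.83 kJ/mol; the forward reaction is spontaneous

(PQ is a pure liquid — omitted from Q_p.)
Q_p = P(XY₂) / (P(AB₃)²·P(A₂)²) = (0.035) / ((3.5)²·(0.0060)²) = 79.4
ΔG = RT ln(Q_p/K_p) = (8.314 J mol⁻¹ K⁻¹)(350 K) × ln(79.4/830)
   = (2.910 kJ/mol)(-2.347) = -6.83 kJ/mol
ΔG < 0, so the forward reaction is spontaneous (proceeds forward).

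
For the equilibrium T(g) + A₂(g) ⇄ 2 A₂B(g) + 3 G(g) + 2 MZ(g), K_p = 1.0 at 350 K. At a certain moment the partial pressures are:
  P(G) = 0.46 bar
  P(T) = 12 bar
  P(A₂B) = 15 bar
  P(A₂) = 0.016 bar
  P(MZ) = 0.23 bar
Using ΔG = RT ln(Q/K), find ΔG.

Q_p = P(A₂B)²·P(G)³·P(MZ)² / (P(T)·P(A₂)) = (15)²·(0.46)³·(0.23)² / ((12)·(0.016)) = 6.03
ΔG = RT ln(Q_p/K_p) = (8.314 J mol⁻¹ K⁻¹)(350 K) × ln(6.03/1.0)
   = (2.910 kJ/mol)(1.797) = 5.23 kJ/mol
ΔG > 0, so the forward reaction is non-spontaneous (proceeds in reverse).

ΔG = 5.23 kJ/mol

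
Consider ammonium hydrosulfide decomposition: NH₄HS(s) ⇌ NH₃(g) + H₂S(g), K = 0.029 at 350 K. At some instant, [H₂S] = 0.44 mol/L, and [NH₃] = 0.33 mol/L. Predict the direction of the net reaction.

(NH₄HS is a pure solid — omitted from Q.)
Q = [NH₃]·[H₂S] = (0.33)·(0.44) = 0.15
Q = 0.15 > K = 0.029, so the reverse reaction proceeds.

in the reverse direction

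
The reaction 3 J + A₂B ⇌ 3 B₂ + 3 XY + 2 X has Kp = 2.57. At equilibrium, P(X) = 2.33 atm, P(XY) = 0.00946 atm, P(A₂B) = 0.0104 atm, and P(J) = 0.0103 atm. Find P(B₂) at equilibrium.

At equilibrium, Kp = P(B₂)³·P(XY)³·P(X)² / (P(J)³·P(A₂B)) = 2.57.
(P(B₂))³·(0.00946)³·(2.33)² / ((0.0103)³·(0.0104)) = 2.57
P(B₂)³ = 0.00635 ⇒ P(B₂) = 0.185 atm

P(B₂) = 0.185 atm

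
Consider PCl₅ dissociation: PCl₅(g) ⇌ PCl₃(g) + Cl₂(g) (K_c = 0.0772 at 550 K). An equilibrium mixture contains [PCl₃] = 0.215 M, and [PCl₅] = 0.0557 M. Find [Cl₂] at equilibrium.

[Cl₂] = 0.0200 M

At equilibrium, K_c = [PCl₃]·[Cl₂] / [PCl₅] = 0.0772.
(0.215)·([Cl₂]) / (0.0557) = 0.0772
[Cl₂] = 0.0200 M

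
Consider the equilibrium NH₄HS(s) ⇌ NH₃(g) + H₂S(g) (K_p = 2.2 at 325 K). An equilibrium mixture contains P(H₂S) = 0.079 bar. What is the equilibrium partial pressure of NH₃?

(NH₄HS is a pure solid — omitted from K_p.)
At equilibrium, K_p = P(NH₃)·P(H₂S) = 2.2.
(P(NH₃))·(0.079) = 2.2
P(NH₃) = 27.8 = 28 bar

P(NH₃) = 28 bar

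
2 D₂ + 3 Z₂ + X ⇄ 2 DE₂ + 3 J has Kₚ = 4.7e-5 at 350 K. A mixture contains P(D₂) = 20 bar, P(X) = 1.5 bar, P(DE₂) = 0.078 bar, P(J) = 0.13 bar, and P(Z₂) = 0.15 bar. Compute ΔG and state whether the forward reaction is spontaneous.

ΔG = -5.71 kJ/mol; the forward reaction is spontaneous

Qₚ = P(DE₂)²·P(J)³ / (P(D₂)²·P(Z₂)³·P(X)) = (0.078)²·(0.13)³ / ((20)²·(0.15)³·(1.5)) = 6.60e-6
ΔG = RT ln(Qₚ/Kₚ) = (8.314 J mol⁻¹ K⁻¹)(350 K) × ln(6.60e-6/4.7e-5)
   = (2.910 kJ/mol)(-1.963) = -5.71 kJ/mol
ΔG < 0, so the forward reaction is spontaneous (proceeds forward).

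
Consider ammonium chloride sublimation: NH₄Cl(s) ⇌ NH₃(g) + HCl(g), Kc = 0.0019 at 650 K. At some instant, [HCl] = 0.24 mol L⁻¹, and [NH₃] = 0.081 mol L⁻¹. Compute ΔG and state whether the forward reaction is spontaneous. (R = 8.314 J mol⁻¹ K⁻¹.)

ΔG = 12.6 kJ/mol; the forward reaction is non-spontaneous

(NH₄Cl is a pure solid — omitted from Qc.)
Qc = [NH₃]·[HCl] = (0.081)·(0.24) = 0.0194
ΔG = RT ln(Qc/Kc) = (8.314 J mol⁻¹ K⁻¹)(650 K) × ln(0.0194/0.0019)
   = (5.404 kJ/mol)(2.323) = 12.6 kJ/mol
ΔG > 0, so the forward reaction is non-spontaneous (proceeds in reverse).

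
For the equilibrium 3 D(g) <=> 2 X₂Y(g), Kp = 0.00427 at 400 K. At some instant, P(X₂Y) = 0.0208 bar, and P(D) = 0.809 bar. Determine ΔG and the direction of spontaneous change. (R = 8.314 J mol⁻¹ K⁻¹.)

Qp = P(X₂Y)² / P(D)³ = (0.0208)² / (0.809)³ = 8.17×10⁻⁴
ΔG = RT ln(Qp/Kp) = (8.314 J mol⁻¹ K⁻¹)(400 K) × ln(8.17×10⁻⁴/0.00427)
   = (3.326 kJ/mol)(-1.654) = -5.50 kJ/mol
ΔG < 0, so the forward reaction is spontaneous (proceeds forward).

ΔG = -5.50 kJ/mol; the forward reaction is spontaneous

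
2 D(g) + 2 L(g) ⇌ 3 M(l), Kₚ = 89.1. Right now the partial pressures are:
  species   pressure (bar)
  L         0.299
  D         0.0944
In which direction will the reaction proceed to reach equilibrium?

(M is a pure liquid — omitted from Qₚ.)
Qₚ = 1 / (P(D)²·P(L)²) = 1 / ((0.0944)²·(0.299)²) = 1260
Qₚ = 1260 > Kₚ = 89.1, so the reverse reaction proceeds.

in the reverse direction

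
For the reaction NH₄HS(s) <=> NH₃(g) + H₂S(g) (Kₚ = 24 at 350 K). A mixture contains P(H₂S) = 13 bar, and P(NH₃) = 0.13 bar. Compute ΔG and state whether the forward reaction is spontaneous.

(NH₄HS is a pure solid — omitted from Qₚ.)
Qₚ = P(NH₃)·P(H₂S) = (0.13)·(13) = 1.69
ΔG = RT ln(Qₚ/Kₚ) = (8.314 J mol⁻¹ K⁻¹)(350 K) × ln(1.69/24)
   = (2.910 kJ/mol)(-2.653) = -7.72 kJ/mol
ΔG < 0, so the forward reaction is spontaneous (proceeds forward).

ΔG = -7.72 kJ/mol; the forward reaction is spontaneous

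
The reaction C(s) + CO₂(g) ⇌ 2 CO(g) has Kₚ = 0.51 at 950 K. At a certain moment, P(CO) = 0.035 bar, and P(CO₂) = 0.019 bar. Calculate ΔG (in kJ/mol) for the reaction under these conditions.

ΔG = -16.3 kJ/mol

(C is a pure solid — omitted from Qₚ.)
Qₚ = P(CO)² / P(CO₂) = (0.035)² / (0.019) = 0.0645
ΔG = RT ln(Qₚ/Kₚ) = (8.314 J mol⁻¹ K⁻¹)(950 K) × ln(0.0645/0.51)
   = (7.898 kJ/mol)(-2.068) = -16.3 kJ/mol
ΔG < 0, so the forward reaction is spontaneous (proceeds forward).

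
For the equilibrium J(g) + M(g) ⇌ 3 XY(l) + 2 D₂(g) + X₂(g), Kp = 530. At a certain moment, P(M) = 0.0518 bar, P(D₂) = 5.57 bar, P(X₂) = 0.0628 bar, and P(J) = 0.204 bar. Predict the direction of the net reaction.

(XY is a pure liquid — omitted from Qp.)
Qp = P(D₂)²·P(X₂) / (P(J)·P(M)) = (5.57)²·(0.0628) / ((0.204)·(0.0518)) = 184
Qp = 184 < Kp = 530, so the forward reaction proceeds.

to the right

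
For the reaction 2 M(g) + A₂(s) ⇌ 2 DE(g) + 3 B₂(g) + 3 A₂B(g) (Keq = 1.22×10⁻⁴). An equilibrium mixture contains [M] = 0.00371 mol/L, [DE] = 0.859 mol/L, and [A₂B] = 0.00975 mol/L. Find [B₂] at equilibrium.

[B₂] = 0.135 mol/L

(A₂ is a pure solid — omitted from Keq.)
At equilibrium, Keq = [DE]²·[B₂]³·[A₂B]³ / [M]² = 1.22×10⁻⁴.
(0.859)²·([B₂])³·(0.00975)³ / (0.00371)² = 1.22×10⁻⁴
[B₂]³ = 0.00246 ⇒ [B₂] = 0.135 mol/L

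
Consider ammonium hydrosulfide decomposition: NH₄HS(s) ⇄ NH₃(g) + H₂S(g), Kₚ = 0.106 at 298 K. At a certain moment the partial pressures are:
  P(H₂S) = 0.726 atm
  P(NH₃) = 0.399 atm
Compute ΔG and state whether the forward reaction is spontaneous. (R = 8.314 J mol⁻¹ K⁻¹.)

ΔG = 2.49 kJ/mol; the forward reaction is non-spontaneous

(NH₄HS is a pure solid — omitted from Qₚ.)
Qₚ = P(NH₃)·P(H₂S) = (0.399)·(0.726) = 0.290
ΔG = RT ln(Qₚ/Kₚ) = (8.314 J mol⁻¹ K⁻¹)(298 K) × ln(0.290/0.106)
   = (2.478 kJ/mol)(1.006) = 2.49 kJ/mol
ΔG > 0, so the forward reaction is non-spontaneous (proceeds in reverse).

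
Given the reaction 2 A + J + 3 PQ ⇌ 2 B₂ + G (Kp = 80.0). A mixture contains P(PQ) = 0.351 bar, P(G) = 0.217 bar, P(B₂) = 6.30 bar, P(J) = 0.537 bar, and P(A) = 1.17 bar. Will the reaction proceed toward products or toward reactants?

Qp = P(B₂)²·P(G) / (P(A)²·P(J)·P(PQ)³) = (6.30)²·(0.217) / ((1.17)²·(0.537)·(0.351)³) = 271
Qp = 271 > Kp = 80.0, so the reverse reaction proceeds.

to the left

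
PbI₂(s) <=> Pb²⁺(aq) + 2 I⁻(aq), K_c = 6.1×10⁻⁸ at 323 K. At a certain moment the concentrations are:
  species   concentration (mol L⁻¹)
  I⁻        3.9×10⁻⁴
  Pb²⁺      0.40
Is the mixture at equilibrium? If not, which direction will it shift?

yes, at equilibrium

(PbI₂ is a pure solid — omitted from Q_c.)
Q_c = [Pb²⁺]·[I⁻]² = (0.40)·(3.9×10⁻⁴)² = 6.1×10⁻⁸
Q_c = 6.1×10⁻⁸ = K_c; the system is at equilibrium.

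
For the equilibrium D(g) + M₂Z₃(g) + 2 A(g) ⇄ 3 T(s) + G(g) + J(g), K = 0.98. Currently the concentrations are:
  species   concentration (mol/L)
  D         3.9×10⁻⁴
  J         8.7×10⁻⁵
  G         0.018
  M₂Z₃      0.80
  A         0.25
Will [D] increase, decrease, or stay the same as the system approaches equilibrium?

decrease

(T is a pure solid — omitted from Q.)
Q = [G]·[J] / ([D]·[M₂Z₃]·[A]²) = (0.018)·(8.7×10⁻⁵) / ((3.9×10⁻⁴)·(0.80)·(0.25)²) = 0.080
Q = 0.080 < K = 0.98: net forward reaction.
D is a reactant, so it decreases.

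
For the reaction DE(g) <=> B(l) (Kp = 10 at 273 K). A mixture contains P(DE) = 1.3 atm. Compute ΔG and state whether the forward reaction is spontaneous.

(B is a pure liquid — omitted from Qp.)
Qp = 1 / P(DE) = 1 / (1.3) = 0.769
ΔG = RT ln(Qp/Kp) = (8.314 J mol⁻¹ K⁻¹)(273 K) × ln(0.769/10)
   = (2.270 kJ/mol)(-2.565) = -5.82 kJ/mol
ΔG < 0, so the forward reaction is spontaneous (proceeds forward).

ΔG = -5.82 kJ/mol; the forward reaction is spontaneous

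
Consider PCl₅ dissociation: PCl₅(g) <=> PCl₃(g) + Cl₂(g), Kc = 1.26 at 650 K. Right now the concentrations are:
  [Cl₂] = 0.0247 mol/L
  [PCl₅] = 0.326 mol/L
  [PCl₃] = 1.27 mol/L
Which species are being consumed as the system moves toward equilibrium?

PCl₅ (reactants)

Qc = [PCl₃]·[Cl₂] / [PCl₅] = (1.27)·(0.0247) / (0.326) = 0.0962
Qc = 0.0962 < Kc = 1.26: net forward reaction.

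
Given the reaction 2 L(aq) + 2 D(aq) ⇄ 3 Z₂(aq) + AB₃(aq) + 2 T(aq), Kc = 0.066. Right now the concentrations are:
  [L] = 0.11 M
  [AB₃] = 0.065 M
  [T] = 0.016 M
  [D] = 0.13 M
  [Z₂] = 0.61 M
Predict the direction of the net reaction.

Qc = [Z₂]³·[AB₃]·[T]² / ([L]²·[D]²) = (0.61)³·(0.065)·(0.016)² / ((0.11)²·(0.13)²) = 0.018
Qc = 0.018 < Kc = 0.066, so the forward reaction proceeds.

toward products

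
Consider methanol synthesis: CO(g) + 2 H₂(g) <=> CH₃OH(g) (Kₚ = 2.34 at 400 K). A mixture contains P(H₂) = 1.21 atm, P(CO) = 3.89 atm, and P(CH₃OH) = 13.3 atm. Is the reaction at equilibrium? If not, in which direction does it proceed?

at equilibrium

Qₚ = P(CH₃OH) / (P(CO)·P(H₂)²) = (13.3) / ((3.89)·(1.21)²) = 2.34
Qₚ = 2.34 = Kₚ, so the system is already at equilibrium.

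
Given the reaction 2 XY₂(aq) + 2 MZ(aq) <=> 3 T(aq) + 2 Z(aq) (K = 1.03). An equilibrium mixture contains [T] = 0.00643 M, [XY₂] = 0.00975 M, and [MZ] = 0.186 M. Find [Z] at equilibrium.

At equilibrium, K = [T]³·[Z]² / ([XY₂]²·[MZ]²) = 1.03.
(0.00643)³·([Z])² / ((0.00975)²·(0.186)²) = 1.03
[Z]² = 12.7 ⇒ [Z] = 3.57 M

[Z] = 3.57 M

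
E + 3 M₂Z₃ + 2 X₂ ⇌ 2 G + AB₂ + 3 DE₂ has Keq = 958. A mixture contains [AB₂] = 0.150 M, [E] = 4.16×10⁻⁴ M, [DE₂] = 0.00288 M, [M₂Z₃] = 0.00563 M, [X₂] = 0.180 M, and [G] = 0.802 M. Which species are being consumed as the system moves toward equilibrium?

none (at equilibrium)

Q = [G]²·[AB₂]·[DE₂]³ / ([E]·[M₂Z₃]³·[X₂]²) = (0.802)²·(0.150)·(0.00288)³ / ((4.16×10⁻⁴)·(0.00563)³·(0.180)²) = 958
Q = 958 = Keq; the system is at equilibrium.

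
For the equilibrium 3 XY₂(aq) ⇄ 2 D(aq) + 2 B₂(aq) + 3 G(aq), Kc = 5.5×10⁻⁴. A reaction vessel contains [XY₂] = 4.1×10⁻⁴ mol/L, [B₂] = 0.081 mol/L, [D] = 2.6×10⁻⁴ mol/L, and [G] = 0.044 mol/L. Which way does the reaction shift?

Qc = [D]²·[B₂]²·[G]³ / [XY₂]³ = (2.6×10⁻⁴)²·(0.081)²·(0.044)³ / (4.1×10⁻⁴)³ = 5.5×10⁻⁴
Qc = 5.5×10⁻⁴ = Kc, so the system is already at equilibrium.

neither direction; the system is at equilibrium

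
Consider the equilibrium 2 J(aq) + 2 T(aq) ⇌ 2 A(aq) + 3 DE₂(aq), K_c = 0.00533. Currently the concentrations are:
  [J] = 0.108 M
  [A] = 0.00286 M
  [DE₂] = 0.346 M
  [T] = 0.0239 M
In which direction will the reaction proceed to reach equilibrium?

reverse (toward reactants)

Q_c = [A]²·[DE₂]³ / ([J]²·[T]²) = (0.00286)²·(0.346)³ / ((0.108)²·(0.0239)²) = 0.0509
Q_c = 0.0509 > K_c = 0.00533, so the reverse reaction proceeds.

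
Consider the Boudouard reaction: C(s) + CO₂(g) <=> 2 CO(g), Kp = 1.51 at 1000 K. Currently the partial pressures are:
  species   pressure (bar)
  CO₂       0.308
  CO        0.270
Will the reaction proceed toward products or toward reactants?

(C is a pure solid — omitted from Qp.)
Qp = P(CO)² / P(CO₂) = (0.270)² / (0.308) = 0.237
Qp = 0.237 < Kp = 1.51, so the forward reaction proceeds.

to the right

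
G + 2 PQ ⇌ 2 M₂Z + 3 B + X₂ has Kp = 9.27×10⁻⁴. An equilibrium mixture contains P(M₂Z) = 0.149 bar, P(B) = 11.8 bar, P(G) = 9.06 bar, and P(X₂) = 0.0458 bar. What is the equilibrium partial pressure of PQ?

P(PQ) = 14.1 bar

At equilibrium, Kp = P(M₂Z)²·P(B)³·P(X₂) / (P(G)·P(PQ)²) = 9.27×10⁻⁴.
(0.149)²·(11.8)³·(0.0458) / ((9.06)·(P(PQ))²) = 9.27×10⁻⁴
P(PQ)² = 199 ⇒ P(PQ) = 14.1 bar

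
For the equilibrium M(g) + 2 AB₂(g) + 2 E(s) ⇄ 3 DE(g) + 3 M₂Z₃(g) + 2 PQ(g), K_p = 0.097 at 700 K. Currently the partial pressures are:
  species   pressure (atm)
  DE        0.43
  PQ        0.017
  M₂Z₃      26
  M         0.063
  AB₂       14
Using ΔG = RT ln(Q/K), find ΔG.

(E is a pure solid — omitted from Q_p.)
Q_p = P(DE)³·P(M₂Z₃)³·P(PQ)² / (P(M)·P(AB₂)²) = (0.43)³·(26)³·(0.017)² / ((0.063)·(14)²) = 0.0327
ΔG = RT ln(Q_p/K_p) = (8.314 J mol⁻¹ K⁻¹)(700 K) × ln(0.0327/0.097)
   = (5.820 kJ/mol)(-1.087) = -6.33 kJ/mol
ΔG < 0, so the forward reaction is spontaneous (proceeds forward).

ΔG = -6.33 kJ/mol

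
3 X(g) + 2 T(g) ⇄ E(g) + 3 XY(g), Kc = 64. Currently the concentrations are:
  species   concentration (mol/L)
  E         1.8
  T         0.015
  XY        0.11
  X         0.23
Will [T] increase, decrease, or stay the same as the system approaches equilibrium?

increase

Qc = [E]·[XY]³ / ([X]³·[T]²) = (1.8)·(0.11)³ / ((0.23)³·(0.015)²) = 880
Qc = 880 > Kc = 64: net reverse reaction.
T is a reactant, so it increases.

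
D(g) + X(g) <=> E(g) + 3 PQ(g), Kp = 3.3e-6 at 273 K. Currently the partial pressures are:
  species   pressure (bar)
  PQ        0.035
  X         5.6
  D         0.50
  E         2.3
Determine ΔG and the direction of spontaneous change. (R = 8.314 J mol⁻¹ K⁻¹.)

ΔG = 5.37 kJ/mol; the forward reaction is non-spontaneous

Qp = P(E)·P(PQ)³ / (P(D)·P(X)) = (2.3)·(0.035)³ / ((0.50)·(5.6)) = 3.52e-5
ΔG = RT ln(Qp/Kp) = (8.314 J mol⁻¹ K⁻¹)(273 K) × ln(3.52e-5/3.3e-6)
   = (2.270 kJ/mol)(2.367) = 5.37 kJ/mol
ΔG > 0, so the forward reaction is non-spontaneous (proceeds in reverse).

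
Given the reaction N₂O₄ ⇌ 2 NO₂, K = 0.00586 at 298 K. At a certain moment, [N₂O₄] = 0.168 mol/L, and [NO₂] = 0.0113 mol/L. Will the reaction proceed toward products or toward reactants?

in the forward direction

Q = [NO₂]² / [N₂O₄] = (0.0113)² / (0.168) = 7.60e-4
Q = 7.60e-4 < K = 0.00586, so the forward reaction proceeds.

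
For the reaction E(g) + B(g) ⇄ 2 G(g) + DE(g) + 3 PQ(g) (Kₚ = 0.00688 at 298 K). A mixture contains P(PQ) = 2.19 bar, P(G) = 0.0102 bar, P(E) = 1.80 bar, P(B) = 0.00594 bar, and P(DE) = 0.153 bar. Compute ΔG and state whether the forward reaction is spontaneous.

Qₚ = P(G)²·P(DE)·P(PQ)³ / (P(E)·P(B)) = (0.0102)²·(0.153)·(2.19)³ / ((1.80)·(0.00594)) = 0.0156
ΔG = RT ln(Qₚ/Kₚ) = (8.314 J mol⁻¹ K⁻¹)(298 K) × ln(0.0156/0.00688)
   = (2.478 kJ/mol)(0.8187) = 2.03 kJ/mol
ΔG > 0, so the forward reaction is non-spontaneous (proceeds in reverse).

ΔG = 2.03 kJ/mol; the forward reaction is non-spontaneous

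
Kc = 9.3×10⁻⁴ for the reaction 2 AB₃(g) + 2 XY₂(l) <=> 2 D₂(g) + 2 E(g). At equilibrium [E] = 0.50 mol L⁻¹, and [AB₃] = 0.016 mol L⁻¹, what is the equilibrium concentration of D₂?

[D₂] = 9.8×10⁻⁴ mol L⁻¹

(XY₂ is a pure liquid — omitted from Kc.)
At equilibrium, Kc = [D₂]²·[E]² / [AB₃]² = 9.3×10⁻⁴.
([D₂])²·(0.50)² / (0.016)² = 9.3×10⁻⁴
[D₂]² = 9.52×10⁻⁷ ⇒ [D₂] = 9.8×10⁻⁴ mol L⁻¹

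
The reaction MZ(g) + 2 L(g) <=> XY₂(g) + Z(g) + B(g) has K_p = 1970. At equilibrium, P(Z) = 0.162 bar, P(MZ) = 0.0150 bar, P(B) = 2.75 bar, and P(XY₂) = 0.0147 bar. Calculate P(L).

P(L) = 0.0149 bar

At equilibrium, K_p = P(XY₂)·P(Z)·P(B) / (P(MZ)·P(L)²) = 1970.
(0.0147)·(0.162)·(2.75) / ((0.0150)·(P(L))²) = 1970
P(L)² = 2.22×10⁻⁴ ⇒ P(L) = 0.0149 bar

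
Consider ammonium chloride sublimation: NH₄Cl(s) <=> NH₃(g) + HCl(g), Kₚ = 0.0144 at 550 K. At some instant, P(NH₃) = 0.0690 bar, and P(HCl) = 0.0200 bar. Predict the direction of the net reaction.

(NH₄Cl is a pure solid — omitted from Qₚ.)
Qₚ = P(NH₃)·P(HCl) = (0.0690)·(0.0200) = 0.00138
Qₚ = 0.00138 < Kₚ = 0.0144, so the forward reaction proceeds.

to the right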